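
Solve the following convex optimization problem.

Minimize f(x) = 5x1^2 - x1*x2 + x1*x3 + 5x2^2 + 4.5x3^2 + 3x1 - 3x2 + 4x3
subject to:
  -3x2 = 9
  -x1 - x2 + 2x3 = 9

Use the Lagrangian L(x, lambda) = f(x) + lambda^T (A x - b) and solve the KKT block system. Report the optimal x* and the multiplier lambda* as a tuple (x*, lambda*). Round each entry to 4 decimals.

Form the Lagrangian:
  L(x, lambda) = (1/2) x^T Q x + c^T x + lambda^T (A x - b)
Stationarity (grad_x L = 0): Q x + c + A^T lambda = 0.
Primal feasibility: A x = b.

This gives the KKT block system:
  [ Q   A^T ] [ x     ]   [-c ]
  [ A    0  ] [ lambda ] = [ b ]

Solving the linear system:
  x*      = (-1.8491, -3, 2.0755)
  lambda* = (-6.9119, -10.4151)
  f(x*)   = 83.8491

x* = (-1.8491, -3, 2.0755), lambda* = (-6.9119, -10.4151)


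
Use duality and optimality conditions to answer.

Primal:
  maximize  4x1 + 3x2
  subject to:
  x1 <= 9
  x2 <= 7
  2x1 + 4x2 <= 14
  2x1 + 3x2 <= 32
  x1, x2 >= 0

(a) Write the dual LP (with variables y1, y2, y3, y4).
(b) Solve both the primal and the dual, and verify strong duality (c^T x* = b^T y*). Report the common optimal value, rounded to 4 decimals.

The standard primal-dual pair for 'max c^T x s.t. A x <= b, x >= 0' is:
  Dual:  min b^T y  s.t.  A^T y >= c,  y >= 0.

So the dual LP is:
  minimize  9y1 + 7y2 + 14y3 + 32y4
  subject to:
    y1 + 2y3 + 2y4 >= 4
    y2 + 4y3 + 3y4 >= 3
    y1, y2, y3, y4 >= 0

Solving the primal: x* = (7, 0).
  primal value c^T x* = 28.
Solving the dual: y* = (0, 0, 2, 0).
  dual value b^T y* = 28.
Strong duality: c^T x* = b^T y*. Confirmed.

28


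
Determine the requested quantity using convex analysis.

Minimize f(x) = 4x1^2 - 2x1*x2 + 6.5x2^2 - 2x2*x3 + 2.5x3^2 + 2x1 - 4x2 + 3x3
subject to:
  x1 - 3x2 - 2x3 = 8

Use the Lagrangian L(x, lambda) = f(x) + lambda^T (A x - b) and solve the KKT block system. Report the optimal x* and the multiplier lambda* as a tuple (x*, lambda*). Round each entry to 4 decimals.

Form the Lagrangian:
  L(x, lambda) = (1/2) x^T Q x + c^T x + lambda^T (A x - b)
Stationarity (grad_x L = 0): Q x + c + A^T lambda = 0.
Primal feasibility: A x = b.

This gives the KKT block system:
  [ Q   A^T ] [ x     ]   [-c ]
  [ A    0  ] [ lambda ] = [ b ]

Solving the linear system:
  x*      = (-0.0107, -0.9776, -2.539)
  lambda* = (-3.8698)
  f(x*)   = 13.6153

x* = (-0.0107, -0.9776, -2.539), lambda* = (-3.8698)


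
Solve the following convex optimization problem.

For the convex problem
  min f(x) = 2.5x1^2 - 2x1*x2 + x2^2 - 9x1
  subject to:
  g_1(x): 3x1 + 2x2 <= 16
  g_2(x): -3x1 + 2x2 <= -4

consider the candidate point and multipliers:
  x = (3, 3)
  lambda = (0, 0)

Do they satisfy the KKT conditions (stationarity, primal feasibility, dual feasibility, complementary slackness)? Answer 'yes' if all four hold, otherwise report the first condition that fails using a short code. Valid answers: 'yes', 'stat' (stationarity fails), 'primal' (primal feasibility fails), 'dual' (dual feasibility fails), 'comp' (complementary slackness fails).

Gradient of f: grad f(x) = Q x + c = (0, 0)
Constraint values g_i(x) = a_i^T x - b_i:
  g_1((3, 3)) = -1
  g_2((3, 3)) = 1
Stationarity residual: grad f(x) + sum_i lambda_i a_i = (0, 0)
  -> stationarity OK
Primal feasibility (all g_i <= 0): FAILS
Dual feasibility (all lambda_i >= 0): OK
Complementary slackness (lambda_i * g_i(x) = 0 for all i): OK

Verdict: the first failing condition is primal_feasibility -> primal.

primal


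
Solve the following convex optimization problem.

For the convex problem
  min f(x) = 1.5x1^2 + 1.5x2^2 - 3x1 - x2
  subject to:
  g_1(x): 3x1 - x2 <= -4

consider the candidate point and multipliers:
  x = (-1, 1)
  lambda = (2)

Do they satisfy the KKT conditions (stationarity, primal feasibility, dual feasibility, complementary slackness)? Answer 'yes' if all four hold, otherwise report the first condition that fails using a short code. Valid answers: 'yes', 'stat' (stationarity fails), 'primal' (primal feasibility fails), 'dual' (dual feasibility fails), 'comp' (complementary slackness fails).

Gradient of f: grad f(x) = Q x + c = (-6, 2)
Constraint values g_i(x) = a_i^T x - b_i:
  g_1((-1, 1)) = 0
Stationarity residual: grad f(x) + sum_i lambda_i a_i = (0, 0)
  -> stationarity OK
Primal feasibility (all g_i <= 0): OK
Dual feasibility (all lambda_i >= 0): OK
Complementary slackness (lambda_i * g_i(x) = 0 for all i): OK

Verdict: yes, KKT holds.

yes


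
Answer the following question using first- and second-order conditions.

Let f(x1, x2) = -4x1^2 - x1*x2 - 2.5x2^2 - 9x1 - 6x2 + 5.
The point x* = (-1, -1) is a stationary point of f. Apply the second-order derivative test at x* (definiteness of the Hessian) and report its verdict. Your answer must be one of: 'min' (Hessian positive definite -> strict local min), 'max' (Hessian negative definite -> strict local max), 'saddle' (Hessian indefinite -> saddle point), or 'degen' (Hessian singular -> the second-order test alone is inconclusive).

Compute the Hessian H = grad^2 f:
  H = [[-8, -1], [-1, -5]]
Verify stationarity: grad f(x*) = H x* + g = (0, 0).
Eigenvalues of H: -8.3028, -4.6972.
Both eigenvalues < 0, so H is negative definite -> x* is a strict local max.

max


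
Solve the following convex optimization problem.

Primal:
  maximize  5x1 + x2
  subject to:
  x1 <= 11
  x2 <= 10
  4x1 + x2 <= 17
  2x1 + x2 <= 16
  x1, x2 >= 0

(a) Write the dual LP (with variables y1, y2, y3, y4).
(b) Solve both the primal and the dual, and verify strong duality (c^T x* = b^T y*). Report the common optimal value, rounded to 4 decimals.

The standard primal-dual pair for 'max c^T x s.t. A x <= b, x >= 0' is:
  Dual:  min b^T y  s.t.  A^T y >= c,  y >= 0.

So the dual LP is:
  minimize  11y1 + 10y2 + 17y3 + 16y4
  subject to:
    y1 + 4y3 + 2y4 >= 5
    y2 + y3 + y4 >= 1
    y1, y2, y3, y4 >= 0

Solving the primal: x* = (4.25, 0).
  primal value c^T x* = 21.25.
Solving the dual: y* = (0, 0, 1.25, 0).
  dual value b^T y* = 21.25.
Strong duality: c^T x* = b^T y*. Confirmed.

21.25


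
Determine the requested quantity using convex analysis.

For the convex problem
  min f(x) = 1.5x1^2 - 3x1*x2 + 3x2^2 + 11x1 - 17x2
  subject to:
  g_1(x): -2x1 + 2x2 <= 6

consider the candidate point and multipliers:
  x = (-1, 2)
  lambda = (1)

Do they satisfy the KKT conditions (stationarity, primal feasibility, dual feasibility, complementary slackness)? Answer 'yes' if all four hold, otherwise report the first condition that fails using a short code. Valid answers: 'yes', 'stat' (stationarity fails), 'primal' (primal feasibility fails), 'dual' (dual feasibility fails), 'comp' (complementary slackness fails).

Gradient of f: grad f(x) = Q x + c = (2, -2)
Constraint values g_i(x) = a_i^T x - b_i:
  g_1((-1, 2)) = 0
Stationarity residual: grad f(x) + sum_i lambda_i a_i = (0, 0)
  -> stationarity OK
Primal feasibility (all g_i <= 0): OK
Dual feasibility (all lambda_i >= 0): OK
Complementary slackness (lambda_i * g_i(x) = 0 for all i): OK

Verdict: yes, KKT holds.

yes


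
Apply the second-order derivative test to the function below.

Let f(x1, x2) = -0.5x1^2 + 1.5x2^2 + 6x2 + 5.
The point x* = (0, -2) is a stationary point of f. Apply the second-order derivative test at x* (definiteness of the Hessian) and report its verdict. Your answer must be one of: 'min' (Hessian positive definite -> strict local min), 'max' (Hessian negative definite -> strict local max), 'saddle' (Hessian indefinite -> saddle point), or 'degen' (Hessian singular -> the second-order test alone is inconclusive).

Compute the Hessian H = grad^2 f:
  H = [[-1, 0], [0, 3]]
Verify stationarity: grad f(x*) = H x* + g = (0, 0).
Eigenvalues of H: -1, 3.
Eigenvalues have mixed signs, so H is indefinite -> x* is a saddle point.

saddle


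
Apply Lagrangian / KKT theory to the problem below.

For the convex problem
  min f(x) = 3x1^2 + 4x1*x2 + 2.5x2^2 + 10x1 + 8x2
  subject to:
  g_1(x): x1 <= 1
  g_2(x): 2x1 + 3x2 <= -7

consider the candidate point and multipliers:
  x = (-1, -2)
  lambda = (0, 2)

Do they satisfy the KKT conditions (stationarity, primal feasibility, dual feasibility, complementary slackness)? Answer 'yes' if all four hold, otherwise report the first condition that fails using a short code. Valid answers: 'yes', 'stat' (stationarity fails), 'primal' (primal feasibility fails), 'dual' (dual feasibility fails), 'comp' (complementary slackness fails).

Gradient of f: grad f(x) = Q x + c = (-4, -6)
Constraint values g_i(x) = a_i^T x - b_i:
  g_1((-1, -2)) = -2
  g_2((-1, -2)) = -1
Stationarity residual: grad f(x) + sum_i lambda_i a_i = (0, 0)
  -> stationarity OK
Primal feasibility (all g_i <= 0): OK
Dual feasibility (all lambda_i >= 0): OK
Complementary slackness (lambda_i * g_i(x) = 0 for all i): FAILS

Verdict: the first failing condition is complementary_slackness -> comp.

comp


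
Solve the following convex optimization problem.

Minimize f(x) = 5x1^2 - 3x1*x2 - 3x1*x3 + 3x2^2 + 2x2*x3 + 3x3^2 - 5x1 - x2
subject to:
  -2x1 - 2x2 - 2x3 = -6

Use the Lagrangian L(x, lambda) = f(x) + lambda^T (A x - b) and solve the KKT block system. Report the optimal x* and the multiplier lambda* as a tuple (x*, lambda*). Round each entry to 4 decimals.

Form the Lagrangian:
  L(x, lambda) = (1/2) x^T Q x + c^T x + lambda^T (A x - b)
Stationarity (grad_x L = 0): Q x + c + A^T lambda = 0.
Primal feasibility: A x = b.

This gives the KKT block system:
  [ Q   A^T ] [ x     ]   [-c ]
  [ A    0  ] [ lambda ] = [ b ]

Solving the linear system:
  x*      = (1.275, 0.9875, 0.7375)
  lambda* = (1.2875)
  f(x*)   = 0.1813

x* = (1.275, 0.9875, 0.7375), lambda* = (1.2875)


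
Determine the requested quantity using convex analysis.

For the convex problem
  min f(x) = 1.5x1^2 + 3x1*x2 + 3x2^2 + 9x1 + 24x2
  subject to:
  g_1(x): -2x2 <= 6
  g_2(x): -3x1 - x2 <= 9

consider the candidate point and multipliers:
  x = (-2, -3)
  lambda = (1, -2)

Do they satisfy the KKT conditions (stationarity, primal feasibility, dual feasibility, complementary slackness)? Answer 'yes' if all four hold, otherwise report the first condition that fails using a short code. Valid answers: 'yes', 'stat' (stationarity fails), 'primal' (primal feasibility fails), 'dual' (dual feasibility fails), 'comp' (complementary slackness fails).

Gradient of f: grad f(x) = Q x + c = (-6, 0)
Constraint values g_i(x) = a_i^T x - b_i:
  g_1((-2, -3)) = 0
  g_2((-2, -3)) = 0
Stationarity residual: grad f(x) + sum_i lambda_i a_i = (0, 0)
  -> stationarity OK
Primal feasibility (all g_i <= 0): OK
Dual feasibility (all lambda_i >= 0): FAILS
Complementary slackness (lambda_i * g_i(x) = 0 for all i): OK

Verdict: the first failing condition is dual_feasibility -> dual.

dual


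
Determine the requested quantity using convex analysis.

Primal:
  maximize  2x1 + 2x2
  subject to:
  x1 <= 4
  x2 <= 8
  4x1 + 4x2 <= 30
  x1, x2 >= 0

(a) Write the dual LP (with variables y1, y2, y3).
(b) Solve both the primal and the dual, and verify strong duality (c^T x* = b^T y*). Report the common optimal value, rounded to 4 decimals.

The standard primal-dual pair for 'max c^T x s.t. A x <= b, x >= 0' is:
  Dual:  min b^T y  s.t.  A^T y >= c,  y >= 0.

So the dual LP is:
  minimize  4y1 + 8y2 + 30y3
  subject to:
    y1 + 4y3 >= 2
    y2 + 4y3 >= 2
    y1, y2, y3 >= 0

Solving the primal: x* = (0, 7.5).
  primal value c^T x* = 15.
Solving the dual: y* = (0, 0, 0.5).
  dual value b^T y* = 15.
Strong duality: c^T x* = b^T y*. Confirmed.

15


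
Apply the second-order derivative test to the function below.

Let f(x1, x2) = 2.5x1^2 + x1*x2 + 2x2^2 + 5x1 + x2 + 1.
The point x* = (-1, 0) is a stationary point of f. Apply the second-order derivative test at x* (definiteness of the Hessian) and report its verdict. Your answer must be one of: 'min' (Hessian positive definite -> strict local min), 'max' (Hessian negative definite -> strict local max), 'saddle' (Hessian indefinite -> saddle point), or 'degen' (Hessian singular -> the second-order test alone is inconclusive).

Compute the Hessian H = grad^2 f:
  H = [[5, 1], [1, 4]]
Verify stationarity: grad f(x*) = H x* + g = (0, 0).
Eigenvalues of H: 3.382, 5.618.
Both eigenvalues > 0, so H is positive definite -> x* is a strict local min.

min


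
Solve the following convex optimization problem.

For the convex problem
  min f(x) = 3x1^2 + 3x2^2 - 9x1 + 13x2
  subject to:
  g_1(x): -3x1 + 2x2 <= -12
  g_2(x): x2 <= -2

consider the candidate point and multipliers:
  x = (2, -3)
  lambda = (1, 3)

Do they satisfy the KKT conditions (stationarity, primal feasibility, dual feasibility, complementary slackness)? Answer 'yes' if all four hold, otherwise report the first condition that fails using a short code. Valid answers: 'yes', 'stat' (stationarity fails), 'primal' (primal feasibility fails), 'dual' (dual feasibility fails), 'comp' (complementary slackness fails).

Gradient of f: grad f(x) = Q x + c = (3, -5)
Constraint values g_i(x) = a_i^T x - b_i:
  g_1((2, -3)) = 0
  g_2((2, -3)) = -1
Stationarity residual: grad f(x) + sum_i lambda_i a_i = (0, 0)
  -> stationarity OK
Primal feasibility (all g_i <= 0): OK
Dual feasibility (all lambda_i >= 0): OK
Complementary slackness (lambda_i * g_i(x) = 0 for all i): FAILS

Verdict: the first failing condition is complementary_slackness -> comp.

comp


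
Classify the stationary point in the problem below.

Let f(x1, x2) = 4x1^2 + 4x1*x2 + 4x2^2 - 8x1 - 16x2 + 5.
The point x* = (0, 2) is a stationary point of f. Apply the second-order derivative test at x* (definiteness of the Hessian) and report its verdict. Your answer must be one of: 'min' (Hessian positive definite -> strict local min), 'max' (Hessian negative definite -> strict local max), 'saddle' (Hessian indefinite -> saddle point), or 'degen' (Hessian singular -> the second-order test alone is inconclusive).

Compute the Hessian H = grad^2 f:
  H = [[8, 4], [4, 8]]
Verify stationarity: grad f(x*) = H x* + g = (0, 0).
Eigenvalues of H: 4, 12.
Both eigenvalues > 0, so H is positive definite -> x* is a strict local min.

min


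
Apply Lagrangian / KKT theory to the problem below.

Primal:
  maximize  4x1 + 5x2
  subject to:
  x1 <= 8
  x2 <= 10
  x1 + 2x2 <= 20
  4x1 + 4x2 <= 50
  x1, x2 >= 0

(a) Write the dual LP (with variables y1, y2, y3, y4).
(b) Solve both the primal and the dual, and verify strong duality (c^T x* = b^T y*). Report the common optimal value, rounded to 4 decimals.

The standard primal-dual pair for 'max c^T x s.t. A x <= b, x >= 0' is:
  Dual:  min b^T y  s.t.  A^T y >= c,  y >= 0.

So the dual LP is:
  minimize  8y1 + 10y2 + 20y3 + 50y4
  subject to:
    y1 + y3 + 4y4 >= 4
    y2 + 2y3 + 4y4 >= 5
    y1, y2, y3, y4 >= 0

Solving the primal: x* = (5, 7.5).
  primal value c^T x* = 57.5.
Solving the dual: y* = (0, 0, 1, 0.75).
  dual value b^T y* = 57.5.
Strong duality: c^T x* = b^T y*. Confirmed.

57.5


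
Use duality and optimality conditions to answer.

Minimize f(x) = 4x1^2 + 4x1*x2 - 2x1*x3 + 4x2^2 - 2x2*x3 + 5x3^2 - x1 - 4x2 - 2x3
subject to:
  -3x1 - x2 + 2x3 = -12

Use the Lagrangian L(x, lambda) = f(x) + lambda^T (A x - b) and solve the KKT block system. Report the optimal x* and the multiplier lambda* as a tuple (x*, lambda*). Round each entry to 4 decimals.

Form the Lagrangian:
  L(x, lambda) = (1/2) x^T Q x + c^T x + lambda^T (A x - b)
Stationarity (grad_x L = 0): Q x + c + A^T lambda = 0.
Primal feasibility: A x = b.

This gives the KKT block system:
  [ Q   A^T ] [ x     ]   [-c ]
  [ A    0  ] [ lambda ] = [ b ]

Solving the linear system:
  x*      = (3.4507, -0.3388, -0.9934)
  lambda* = (9.0789)
  f(x*)   = 54.4194

x* = (3.4507, -0.3388, -0.9934), lambda* = (9.0789)


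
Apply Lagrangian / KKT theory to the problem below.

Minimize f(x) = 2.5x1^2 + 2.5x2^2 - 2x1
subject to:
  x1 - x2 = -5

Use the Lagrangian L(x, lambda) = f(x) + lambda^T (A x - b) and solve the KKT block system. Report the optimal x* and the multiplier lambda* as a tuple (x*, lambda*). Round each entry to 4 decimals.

Form the Lagrangian:
  L(x, lambda) = (1/2) x^T Q x + c^T x + lambda^T (A x - b)
Stationarity (grad_x L = 0): Q x + c + A^T lambda = 0.
Primal feasibility: A x = b.

This gives the KKT block system:
  [ Q   A^T ] [ x     ]   [-c ]
  [ A    0  ] [ lambda ] = [ b ]

Solving the linear system:
  x*      = (-2.3, 2.7)
  lambda* = (13.5)
  f(x*)   = 36.05

x* = (-2.3, 2.7), lambda* = (13.5)


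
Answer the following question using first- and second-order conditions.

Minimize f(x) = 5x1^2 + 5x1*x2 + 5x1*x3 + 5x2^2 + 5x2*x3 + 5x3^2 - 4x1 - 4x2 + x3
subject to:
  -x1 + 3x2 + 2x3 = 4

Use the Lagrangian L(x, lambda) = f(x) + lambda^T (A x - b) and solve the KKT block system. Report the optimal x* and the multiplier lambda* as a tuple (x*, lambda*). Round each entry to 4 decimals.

Form the Lagrangian:
  L(x, lambda) = (1/2) x^T Q x + c^T x + lambda^T (A x - b)
Stationarity (grad_x L = 0): Q x + c + A^T lambda = 0.
Primal feasibility: A x = b.

This gives the KKT block system:
  [ Q   A^T ] [ x     ]   [-c ]
  [ A    0  ] [ lambda ] = [ b ]

Solving the linear system:
  x*      = (-0.39, 1.29, -0.13)
  lambda* = (-2.1)
  f(x*)   = 2.335

x* = (-0.39, 1.29, -0.13), lambda* = (-2.1)


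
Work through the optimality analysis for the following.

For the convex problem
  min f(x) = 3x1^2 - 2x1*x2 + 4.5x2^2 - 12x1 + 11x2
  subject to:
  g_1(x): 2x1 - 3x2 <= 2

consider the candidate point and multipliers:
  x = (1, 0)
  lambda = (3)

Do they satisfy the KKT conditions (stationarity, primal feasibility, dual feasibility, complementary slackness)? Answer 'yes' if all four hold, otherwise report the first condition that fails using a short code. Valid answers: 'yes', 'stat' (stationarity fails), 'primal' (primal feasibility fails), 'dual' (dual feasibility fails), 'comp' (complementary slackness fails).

Gradient of f: grad f(x) = Q x + c = (-6, 9)
Constraint values g_i(x) = a_i^T x - b_i:
  g_1((1, 0)) = 0
Stationarity residual: grad f(x) + sum_i lambda_i a_i = (0, 0)
  -> stationarity OK
Primal feasibility (all g_i <= 0): OK
Dual feasibility (all lambda_i >= 0): OK
Complementary slackness (lambda_i * g_i(x) = 0 for all i): OK

Verdict: yes, KKT holds.

yes


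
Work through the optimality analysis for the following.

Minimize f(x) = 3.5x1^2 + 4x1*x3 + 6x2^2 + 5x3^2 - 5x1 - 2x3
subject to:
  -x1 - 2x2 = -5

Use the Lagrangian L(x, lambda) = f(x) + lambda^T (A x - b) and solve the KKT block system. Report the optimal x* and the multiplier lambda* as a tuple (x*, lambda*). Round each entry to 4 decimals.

Form the Lagrangian:
  L(x, lambda) = (1/2) x^T Q x + c^T x + lambda^T (A x - b)
Stationarity (grad_x L = 0): Q x + c + A^T lambda = 0.
Primal feasibility: A x = b.

This gives the KKT block system:
  [ Q   A^T ] [ x     ]   [-c ]
  [ A    0  ] [ lambda ] = [ b ]

Solving the linear system:
  x*      = (2.2857, 1.3571, -0.7143)
  lambda* = (8.1429)
  f(x*)   = 15.3571

x* = (2.2857, 1.3571, -0.7143), lambda* = (8.1429)


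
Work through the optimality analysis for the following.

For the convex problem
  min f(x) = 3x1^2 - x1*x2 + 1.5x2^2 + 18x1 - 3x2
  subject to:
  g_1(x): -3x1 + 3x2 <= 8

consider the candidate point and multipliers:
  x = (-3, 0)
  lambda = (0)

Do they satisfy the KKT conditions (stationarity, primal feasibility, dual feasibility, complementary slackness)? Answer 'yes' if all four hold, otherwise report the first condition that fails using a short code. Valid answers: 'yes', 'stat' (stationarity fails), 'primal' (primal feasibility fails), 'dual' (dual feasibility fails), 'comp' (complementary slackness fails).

Gradient of f: grad f(x) = Q x + c = (0, 0)
Constraint values g_i(x) = a_i^T x - b_i:
  g_1((-3, 0)) = 1
Stationarity residual: grad f(x) + sum_i lambda_i a_i = (0, 0)
  -> stationarity OK
Primal feasibility (all g_i <= 0): FAILS
Dual feasibility (all lambda_i >= 0): OK
Complementary slackness (lambda_i * g_i(x) = 0 for all i): OK

Verdict: the first failing condition is primal_feasibility -> primal.

primal


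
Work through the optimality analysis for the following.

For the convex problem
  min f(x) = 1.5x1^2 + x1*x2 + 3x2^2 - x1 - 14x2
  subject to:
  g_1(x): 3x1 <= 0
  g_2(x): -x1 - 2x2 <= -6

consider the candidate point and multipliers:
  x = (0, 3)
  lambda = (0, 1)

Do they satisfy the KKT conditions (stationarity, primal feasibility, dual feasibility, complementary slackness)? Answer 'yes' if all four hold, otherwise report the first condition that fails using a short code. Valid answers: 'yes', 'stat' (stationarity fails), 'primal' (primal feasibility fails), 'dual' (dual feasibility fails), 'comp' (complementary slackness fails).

Gradient of f: grad f(x) = Q x + c = (2, 4)
Constraint values g_i(x) = a_i^T x - b_i:
  g_1((0, 3)) = 0
  g_2((0, 3)) = 0
Stationarity residual: grad f(x) + sum_i lambda_i a_i = (1, 2)
  -> stationarity FAILS
Primal feasibility (all g_i <= 0): OK
Dual feasibility (all lambda_i >= 0): OK
Complementary slackness (lambda_i * g_i(x) = 0 for all i): OK

Verdict: the first failing condition is stationarity -> stat.

stat


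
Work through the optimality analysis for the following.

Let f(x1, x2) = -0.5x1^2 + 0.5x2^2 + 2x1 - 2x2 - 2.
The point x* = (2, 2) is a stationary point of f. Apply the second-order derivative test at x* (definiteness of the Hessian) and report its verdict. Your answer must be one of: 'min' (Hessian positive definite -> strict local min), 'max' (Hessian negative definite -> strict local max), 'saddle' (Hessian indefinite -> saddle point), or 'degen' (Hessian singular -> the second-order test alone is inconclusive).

Compute the Hessian H = grad^2 f:
  H = [[-1, 0], [0, 1]]
Verify stationarity: grad f(x*) = H x* + g = (0, 0).
Eigenvalues of H: -1, 1.
Eigenvalues have mixed signs, so H is indefinite -> x* is a saddle point.

saddle


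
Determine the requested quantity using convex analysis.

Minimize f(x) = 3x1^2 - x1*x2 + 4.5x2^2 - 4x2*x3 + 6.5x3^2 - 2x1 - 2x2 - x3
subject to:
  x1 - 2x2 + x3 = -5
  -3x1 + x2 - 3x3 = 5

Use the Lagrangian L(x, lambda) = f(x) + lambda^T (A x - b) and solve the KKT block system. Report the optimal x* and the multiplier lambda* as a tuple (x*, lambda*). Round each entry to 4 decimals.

Form the Lagrangian:
  L(x, lambda) = (1/2) x^T Q x + c^T x + lambda^T (A x - b)
Stationarity (grad_x L = 0): Q x + c + A^T lambda = 0.
Primal feasibility: A x = b.

This gives the KKT block system:
  [ Q   A^T ] [ x     ]   [-c ]
  [ A    0  ] [ lambda ] = [ b ]

Solving the linear system:
  x*      = (-0.9474, 2, -0.0526)
  lambda* = (8.3579, -0.4421)
  f(x*)   = 20.9737

x* = (-0.9474, 2, -0.0526), lambda* = (8.3579, -0.4421)


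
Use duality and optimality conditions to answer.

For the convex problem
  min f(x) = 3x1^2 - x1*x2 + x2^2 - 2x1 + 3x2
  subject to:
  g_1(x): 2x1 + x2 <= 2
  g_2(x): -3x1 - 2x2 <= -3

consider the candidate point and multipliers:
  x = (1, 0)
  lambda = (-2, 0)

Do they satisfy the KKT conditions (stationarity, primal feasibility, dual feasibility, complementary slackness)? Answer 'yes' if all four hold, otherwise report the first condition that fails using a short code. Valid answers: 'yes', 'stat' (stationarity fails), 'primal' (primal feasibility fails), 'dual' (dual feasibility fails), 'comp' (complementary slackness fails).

Gradient of f: grad f(x) = Q x + c = (4, 2)
Constraint values g_i(x) = a_i^T x - b_i:
  g_1((1, 0)) = 0
  g_2((1, 0)) = 0
Stationarity residual: grad f(x) + sum_i lambda_i a_i = (0, 0)
  -> stationarity OK
Primal feasibility (all g_i <= 0): OK
Dual feasibility (all lambda_i >= 0): FAILS
Complementary slackness (lambda_i * g_i(x) = 0 for all i): OK

Verdict: the first failing condition is dual_feasibility -> dual.

dual


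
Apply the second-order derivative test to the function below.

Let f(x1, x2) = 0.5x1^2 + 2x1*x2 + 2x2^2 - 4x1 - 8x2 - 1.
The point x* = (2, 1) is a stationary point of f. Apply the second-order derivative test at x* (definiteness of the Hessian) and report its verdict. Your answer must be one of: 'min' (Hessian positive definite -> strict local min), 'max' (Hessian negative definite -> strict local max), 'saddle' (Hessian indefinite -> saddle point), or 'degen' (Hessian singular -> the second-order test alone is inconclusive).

Compute the Hessian H = grad^2 f:
  H = [[1, 2], [2, 4]]
Verify stationarity: grad f(x*) = H x* + g = (0, 0).
Eigenvalues of H: 0, 5.
H has a zero eigenvalue (singular; positive semidefinite but not definite), so H is neither positive definite, negative definite, nor indefinite. The second-order test alone is inconclusive -> degen.
(Indeed, f is constant along the null direction of H through x*, so x* is not a strict local extremum.)

degen


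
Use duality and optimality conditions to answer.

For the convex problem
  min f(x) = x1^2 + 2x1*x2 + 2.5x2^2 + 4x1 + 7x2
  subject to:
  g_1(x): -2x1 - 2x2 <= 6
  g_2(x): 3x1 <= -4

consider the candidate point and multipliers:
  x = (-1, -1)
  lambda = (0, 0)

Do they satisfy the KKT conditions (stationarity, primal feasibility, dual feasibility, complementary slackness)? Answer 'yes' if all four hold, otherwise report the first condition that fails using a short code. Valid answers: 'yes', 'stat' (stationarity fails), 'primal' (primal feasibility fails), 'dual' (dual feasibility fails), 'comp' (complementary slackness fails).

Gradient of f: grad f(x) = Q x + c = (0, 0)
Constraint values g_i(x) = a_i^T x - b_i:
  g_1((-1, -1)) = -2
  g_2((-1, -1)) = 1
Stationarity residual: grad f(x) + sum_i lambda_i a_i = (0, 0)
  -> stationarity OK
Primal feasibility (all g_i <= 0): FAILS
Dual feasibility (all lambda_i >= 0): OK
Complementary slackness (lambda_i * g_i(x) = 0 for all i): OK

Verdict: the first failing condition is primal_feasibility -> primal.

primal


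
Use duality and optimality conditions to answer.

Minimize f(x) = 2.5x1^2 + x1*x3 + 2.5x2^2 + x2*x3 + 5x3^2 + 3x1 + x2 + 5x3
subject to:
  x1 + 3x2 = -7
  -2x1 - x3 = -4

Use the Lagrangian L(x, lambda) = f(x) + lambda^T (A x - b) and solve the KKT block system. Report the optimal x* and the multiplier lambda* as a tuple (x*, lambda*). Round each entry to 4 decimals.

Form the Lagrangian:
  L(x, lambda) = (1/2) x^T Q x + c^T x + lambda^T (A x - b)
Stationarity (grad_x L = 0): Q x + c + A^T lambda = 0.
Primal feasibility: A x = b.

This gives the KKT block system:
  [ Q   A^T ] [ x     ]   [-c ]
  [ A    0  ] [ lambda ] = [ b ]

Solving the linear system:
  x*      = (1.7746, -2.9249, 0.4508)
  lambda* = (4.3912, 8.3575)
  f(x*)   = 34.4106

x* = (1.7746, -2.9249, 0.4508), lambda* = (4.3912, 8.3575)


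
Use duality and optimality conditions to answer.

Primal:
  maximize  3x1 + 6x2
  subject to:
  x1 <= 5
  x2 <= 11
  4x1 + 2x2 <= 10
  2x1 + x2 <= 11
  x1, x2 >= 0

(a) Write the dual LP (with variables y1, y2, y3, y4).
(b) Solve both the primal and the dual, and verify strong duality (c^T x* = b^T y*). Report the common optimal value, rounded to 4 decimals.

The standard primal-dual pair for 'max c^T x s.t. A x <= b, x >= 0' is:
  Dual:  min b^T y  s.t.  A^T y >= c,  y >= 0.

So the dual LP is:
  minimize  5y1 + 11y2 + 10y3 + 11y4
  subject to:
    y1 + 4y3 + 2y4 >= 3
    y2 + 2y3 + y4 >= 6
    y1, y2, y3, y4 >= 0

Solving the primal: x* = (0, 5).
  primal value c^T x* = 30.
Solving the dual: y* = (0, 0, 3, 0).
  dual value b^T y* = 30.
Strong duality: c^T x* = b^T y*. Confirmed.

30


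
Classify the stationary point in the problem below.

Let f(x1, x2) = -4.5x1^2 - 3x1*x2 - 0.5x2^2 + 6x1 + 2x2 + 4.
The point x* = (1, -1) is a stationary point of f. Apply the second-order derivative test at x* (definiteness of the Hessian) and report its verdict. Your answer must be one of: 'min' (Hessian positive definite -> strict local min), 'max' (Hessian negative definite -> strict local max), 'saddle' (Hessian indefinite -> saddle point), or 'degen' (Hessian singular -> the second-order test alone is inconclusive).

Compute the Hessian H = grad^2 f:
  H = [[-9, -3], [-3, -1]]
Verify stationarity: grad f(x*) = H x* + g = (0, 0).
Eigenvalues of H: -10, 0.
H has a zero eigenvalue (singular; negative semidefinite but not definite), so H is neither positive definite, negative definite, nor indefinite. The second-order test alone is inconclusive -> degen.
(Indeed, f is constant along the null direction of H through x*, so x* is not a strict local extremum.)

degen


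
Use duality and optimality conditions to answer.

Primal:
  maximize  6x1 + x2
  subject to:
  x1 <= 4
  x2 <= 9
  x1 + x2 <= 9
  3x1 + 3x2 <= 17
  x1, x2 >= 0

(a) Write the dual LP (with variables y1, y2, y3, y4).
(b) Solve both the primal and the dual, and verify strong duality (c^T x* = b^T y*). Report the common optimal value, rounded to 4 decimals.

The standard primal-dual pair for 'max c^T x s.t. A x <= b, x >= 0' is:
  Dual:  min b^T y  s.t.  A^T y >= c,  y >= 0.

So the dual LP is:
  minimize  4y1 + 9y2 + 9y3 + 17y4
  subject to:
    y1 + y3 + 3y4 >= 6
    y2 + y3 + 3y4 >= 1
    y1, y2, y3, y4 >= 0

Solving the primal: x* = (4, 1.6667).
  primal value c^T x* = 25.6667.
Solving the dual: y* = (5, 0, 0, 0.3333).
  dual value b^T y* = 25.6667.
Strong duality: c^T x* = b^T y*. Confirmed.

25.6667


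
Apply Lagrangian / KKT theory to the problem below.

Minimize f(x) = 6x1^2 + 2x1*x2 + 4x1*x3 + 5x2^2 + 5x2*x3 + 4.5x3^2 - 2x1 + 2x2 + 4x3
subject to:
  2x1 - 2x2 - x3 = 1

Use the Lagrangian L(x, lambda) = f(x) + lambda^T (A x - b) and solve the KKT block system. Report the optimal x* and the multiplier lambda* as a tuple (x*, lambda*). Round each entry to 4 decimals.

Form the Lagrangian:
  L(x, lambda) = (1/2) x^T Q x + c^T x + lambda^T (A x - b)
Stationarity (grad_x L = 0): Q x + c + A^T lambda = 0.
Primal feasibility: A x = b.

This gives the KKT block system:
  [ Q   A^T ] [ x     ]   [-c ]
  [ A    0  ] [ lambda ] = [ b ]

Solving the linear system:
  x*      = (0.3, 0.1, -0.6)
  lambda* = (0.3)
  f(x*)   = -1.55

x* = (0.3, 0.1, -0.6), lambda* = (0.3)


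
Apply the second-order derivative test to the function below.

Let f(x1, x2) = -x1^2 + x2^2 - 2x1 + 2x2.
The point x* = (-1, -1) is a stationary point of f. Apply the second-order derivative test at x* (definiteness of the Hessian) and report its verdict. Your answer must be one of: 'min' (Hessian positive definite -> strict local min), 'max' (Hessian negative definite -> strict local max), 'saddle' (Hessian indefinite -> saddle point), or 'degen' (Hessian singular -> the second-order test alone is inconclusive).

Compute the Hessian H = grad^2 f:
  H = [[-2, 0], [0, 2]]
Verify stationarity: grad f(x*) = H x* + g = (0, 0).
Eigenvalues of H: -2, 2.
Eigenvalues have mixed signs, so H is indefinite -> x* is a saddle point.

saddle


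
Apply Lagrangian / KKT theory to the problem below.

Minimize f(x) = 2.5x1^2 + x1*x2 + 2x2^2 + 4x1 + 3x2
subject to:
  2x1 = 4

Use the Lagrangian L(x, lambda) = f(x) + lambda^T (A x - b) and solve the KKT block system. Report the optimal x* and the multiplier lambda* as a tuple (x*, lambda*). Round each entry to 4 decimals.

Form the Lagrangian:
  L(x, lambda) = (1/2) x^T Q x + c^T x + lambda^T (A x - b)
Stationarity (grad_x L = 0): Q x + c + A^T lambda = 0.
Primal feasibility: A x = b.

This gives the KKT block system:
  [ Q   A^T ] [ x     ]   [-c ]
  [ A    0  ] [ lambda ] = [ b ]

Solving the linear system:
  x*      = (2, -1.25)
  lambda* = (-6.375)
  f(x*)   = 14.875

x* = (2, -1.25), lambda* = (-6.375)


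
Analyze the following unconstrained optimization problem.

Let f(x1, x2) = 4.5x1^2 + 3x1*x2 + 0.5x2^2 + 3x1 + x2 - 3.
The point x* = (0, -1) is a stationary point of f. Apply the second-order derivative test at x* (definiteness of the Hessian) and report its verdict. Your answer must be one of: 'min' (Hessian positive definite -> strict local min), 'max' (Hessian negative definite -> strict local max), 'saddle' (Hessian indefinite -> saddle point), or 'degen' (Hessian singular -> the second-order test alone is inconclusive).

Compute the Hessian H = grad^2 f:
  H = [[9, 3], [3, 1]]
Verify stationarity: grad f(x*) = H x* + g = (0, 0).
Eigenvalues of H: 0, 10.
H has a zero eigenvalue (singular; positive semidefinite but not definite), so H is neither positive definite, negative definite, nor indefinite. The second-order test alone is inconclusive -> degen.
(Indeed, f is constant along the null direction of H through x*, so x* is not a strict local extremum.)

degen


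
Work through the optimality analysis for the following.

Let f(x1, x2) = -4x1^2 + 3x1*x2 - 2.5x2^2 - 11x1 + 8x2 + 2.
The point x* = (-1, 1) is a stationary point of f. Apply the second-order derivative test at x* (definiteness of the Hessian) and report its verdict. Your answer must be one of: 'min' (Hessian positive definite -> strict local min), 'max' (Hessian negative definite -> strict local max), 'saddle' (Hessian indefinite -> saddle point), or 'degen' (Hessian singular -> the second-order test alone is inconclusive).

Compute the Hessian H = grad^2 f:
  H = [[-8, 3], [3, -5]]
Verify stationarity: grad f(x*) = H x* + g = (0, 0).
Eigenvalues of H: -9.8541, -3.1459.
Both eigenvalues < 0, so H is negative definite -> x* is a strict local max.

max


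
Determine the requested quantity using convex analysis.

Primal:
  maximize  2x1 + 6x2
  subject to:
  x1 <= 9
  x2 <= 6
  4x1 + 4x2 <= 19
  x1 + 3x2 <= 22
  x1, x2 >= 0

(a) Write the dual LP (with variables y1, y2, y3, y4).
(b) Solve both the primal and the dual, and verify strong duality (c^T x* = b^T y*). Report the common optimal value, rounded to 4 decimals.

The standard primal-dual pair for 'max c^T x s.t. A x <= b, x >= 0' is:
  Dual:  min b^T y  s.t.  A^T y >= c,  y >= 0.

So the dual LP is:
  minimize  9y1 + 6y2 + 19y3 + 22y4
  subject to:
    y1 + 4y3 + y4 >= 2
    y2 + 4y3 + 3y4 >= 6
    y1, y2, y3, y4 >= 0

Solving the primal: x* = (0, 4.75).
  primal value c^T x* = 28.5.
Solving the dual: y* = (0, 0, 1.5, 0).
  dual value b^T y* = 28.5.
Strong duality: c^T x* = b^T y*. Confirmed.

28.5


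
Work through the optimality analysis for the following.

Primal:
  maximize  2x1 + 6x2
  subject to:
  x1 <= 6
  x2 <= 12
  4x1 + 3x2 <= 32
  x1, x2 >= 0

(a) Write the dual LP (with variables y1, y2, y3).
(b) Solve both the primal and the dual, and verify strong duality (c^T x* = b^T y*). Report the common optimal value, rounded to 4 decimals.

The standard primal-dual pair for 'max c^T x s.t. A x <= b, x >= 0' is:
  Dual:  min b^T y  s.t.  A^T y >= c,  y >= 0.

So the dual LP is:
  minimize  6y1 + 12y2 + 32y3
  subject to:
    y1 + 4y3 >= 2
    y2 + 3y3 >= 6
    y1, y2, y3 >= 0

Solving the primal: x* = (0, 10.6667).
  primal value c^T x* = 64.
Solving the dual: y* = (0, 0, 2).
  dual value b^T y* = 64.
Strong duality: c^T x* = b^T y*. Confirmed.

64


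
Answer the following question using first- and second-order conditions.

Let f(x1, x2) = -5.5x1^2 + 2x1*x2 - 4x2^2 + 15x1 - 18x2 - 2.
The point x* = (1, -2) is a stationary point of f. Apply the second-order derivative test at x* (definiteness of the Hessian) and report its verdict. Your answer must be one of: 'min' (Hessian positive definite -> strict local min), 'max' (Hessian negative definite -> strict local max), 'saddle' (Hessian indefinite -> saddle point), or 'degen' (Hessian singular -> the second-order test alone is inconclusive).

Compute the Hessian H = grad^2 f:
  H = [[-11, 2], [2, -8]]
Verify stationarity: grad f(x*) = H x* + g = (0, 0).
Eigenvalues of H: -12, -7.
Both eigenvalues < 0, so H is negative definite -> x* is a strict local max.

max


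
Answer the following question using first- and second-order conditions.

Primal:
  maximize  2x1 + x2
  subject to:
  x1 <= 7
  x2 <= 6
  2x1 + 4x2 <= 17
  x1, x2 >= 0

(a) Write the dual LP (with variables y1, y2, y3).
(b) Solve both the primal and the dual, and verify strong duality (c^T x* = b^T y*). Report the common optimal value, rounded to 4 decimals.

The standard primal-dual pair for 'max c^T x s.t. A x <= b, x >= 0' is:
  Dual:  min b^T y  s.t.  A^T y >= c,  y >= 0.

So the dual LP is:
  minimize  7y1 + 6y2 + 17y3
  subject to:
    y1 + 2y3 >= 2
    y2 + 4y3 >= 1
    y1, y2, y3 >= 0

Solving the primal: x* = (7, 0.75).
  primal value c^T x* = 14.75.
Solving the dual: y* = (1.5, 0, 0.25).
  dual value b^T y* = 14.75.
Strong duality: c^T x* = b^T y*. Confirmed.

14.75


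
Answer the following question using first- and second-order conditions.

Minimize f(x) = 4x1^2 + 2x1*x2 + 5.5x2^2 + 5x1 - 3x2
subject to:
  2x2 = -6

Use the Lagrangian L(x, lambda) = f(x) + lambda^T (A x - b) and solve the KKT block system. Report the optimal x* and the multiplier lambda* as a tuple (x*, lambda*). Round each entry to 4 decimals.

Form the Lagrangian:
  L(x, lambda) = (1/2) x^T Q x + c^T x + lambda^T (A x - b)
Stationarity (grad_x L = 0): Q x + c + A^T lambda = 0.
Primal feasibility: A x = b.

This gives the KKT block system:
  [ Q   A^T ] [ x     ]   [-c ]
  [ A    0  ] [ lambda ] = [ b ]

Solving the linear system:
  x*      = (0.125, -3)
  lambda* = (17.875)
  f(x*)   = 58.4375

x* = (0.125, -3), lambda* = (17.875)


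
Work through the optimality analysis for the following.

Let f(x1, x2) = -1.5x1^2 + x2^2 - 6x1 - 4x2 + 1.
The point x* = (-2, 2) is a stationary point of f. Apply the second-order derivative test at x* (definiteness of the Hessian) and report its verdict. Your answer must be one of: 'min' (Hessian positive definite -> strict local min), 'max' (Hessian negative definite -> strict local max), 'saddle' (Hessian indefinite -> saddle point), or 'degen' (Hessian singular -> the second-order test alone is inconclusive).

Compute the Hessian H = grad^2 f:
  H = [[-3, 0], [0, 2]]
Verify stationarity: grad f(x*) = H x* + g = (0, 0).
Eigenvalues of H: -3, 2.
Eigenvalues have mixed signs, so H is indefinite -> x* is a saddle point.

saddle


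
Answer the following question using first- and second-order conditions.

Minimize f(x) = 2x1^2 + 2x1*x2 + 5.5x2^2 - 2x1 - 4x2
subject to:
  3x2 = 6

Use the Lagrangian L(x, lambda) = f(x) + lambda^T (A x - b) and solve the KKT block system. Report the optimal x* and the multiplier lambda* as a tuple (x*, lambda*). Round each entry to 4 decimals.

Form the Lagrangian:
  L(x, lambda) = (1/2) x^T Q x + c^T x + lambda^T (A x - b)
Stationarity (grad_x L = 0): Q x + c + A^T lambda = 0.
Primal feasibility: A x = b.

This gives the KKT block system:
  [ Q   A^T ] [ x     ]   [-c ]
  [ A    0  ] [ lambda ] = [ b ]

Solving the linear system:
  x*      = (-0.5, 2)
  lambda* = (-5.6667)
  f(x*)   = 13.5

x* = (-0.5, 2), lambda* = (-5.6667)


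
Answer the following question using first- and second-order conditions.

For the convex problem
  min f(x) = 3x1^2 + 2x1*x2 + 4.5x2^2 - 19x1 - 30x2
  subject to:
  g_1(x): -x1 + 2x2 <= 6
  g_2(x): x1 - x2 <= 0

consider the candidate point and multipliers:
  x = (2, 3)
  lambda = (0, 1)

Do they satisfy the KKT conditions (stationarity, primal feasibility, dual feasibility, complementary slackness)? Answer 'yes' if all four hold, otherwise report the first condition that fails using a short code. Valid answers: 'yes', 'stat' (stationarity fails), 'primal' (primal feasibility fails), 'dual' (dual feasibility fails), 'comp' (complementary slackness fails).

Gradient of f: grad f(x) = Q x + c = (-1, 1)
Constraint values g_i(x) = a_i^T x - b_i:
  g_1((2, 3)) = -2
  g_2((2, 3)) = -1
Stationarity residual: grad f(x) + sum_i lambda_i a_i = (0, 0)
  -> stationarity OK
Primal feasibility (all g_i <= 0): OK
Dual feasibility (all lambda_i >= 0): OK
Complementary slackness (lambda_i * g_i(x) = 0 for all i): FAILS

Verdict: the first failing condition is complementary_slackness -> comp.

comp


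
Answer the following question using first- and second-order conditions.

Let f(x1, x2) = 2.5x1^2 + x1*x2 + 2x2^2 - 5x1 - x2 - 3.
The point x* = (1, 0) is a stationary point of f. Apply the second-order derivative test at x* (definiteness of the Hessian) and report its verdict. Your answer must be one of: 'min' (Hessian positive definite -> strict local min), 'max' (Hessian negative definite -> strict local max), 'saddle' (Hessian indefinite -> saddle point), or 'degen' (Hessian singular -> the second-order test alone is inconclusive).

Compute the Hessian H = grad^2 f:
  H = [[5, 1], [1, 4]]
Verify stationarity: grad f(x*) = H x* + g = (0, 0).
Eigenvalues of H: 3.382, 5.618.
Both eigenvalues > 0, so H is positive definite -> x* is a strict local min.

min
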